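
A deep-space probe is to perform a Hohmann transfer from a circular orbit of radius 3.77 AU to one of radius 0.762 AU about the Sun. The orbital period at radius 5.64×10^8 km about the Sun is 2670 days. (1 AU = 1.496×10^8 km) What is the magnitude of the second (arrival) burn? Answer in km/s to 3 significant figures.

From Kepler's third law T² = 4π²r³/μ at r = 5.64×10^8 km, T = 2670 days = 2670 × 86400 s = 2.30688×10^8 s: μ = 4π²r³/T² = 1.33090×10^11 km³/s².
In km: r₁ = 3.77 × 1.496×10^8 = 5.63992×10^8 km; r₂ = 0.762 × 1.496×10^8 = 1.139952×10^8 km.
Transfer-ellipse semi-major axis a_t = (r₁ + r₂)/2 = (5.63992×10^8 + 1.139952×10^8)/2 = 3.389936×10^8 km.
On the circular orbit at r = 1.139952×10^8 km, v_c = √(μ/r) = 34.169 km/s.
Transfer-orbit speed at the same r (vis-viva, a = a_t): v_t = √[μ(2/r − 1/a_t)] = 44.073 km/s.
Δv₂ = |v_t − v_c| = |44.073 − 34.169| = 9.904 km/s.

Δv₂ = 9.90 km/s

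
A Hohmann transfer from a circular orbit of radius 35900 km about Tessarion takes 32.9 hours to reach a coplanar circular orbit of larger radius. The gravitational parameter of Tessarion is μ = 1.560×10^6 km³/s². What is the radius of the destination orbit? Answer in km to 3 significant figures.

r₂ = 2.25×10^5 km

Transfer time t = 32.9 hours = 1.1844×10^5 s, and t = π√(a_t³/μ).
So a_t = (μ t²/π²)^(1/3) = (1.560×10^6 × (1.1844×10^5)² / π²)^(1/3) = 1.3040×10^5 km.
Since a_t = (r₁ + r₂)/2, r₂ = 2a_t − r₁ = 2×1.3040×10^5 − 35900 = 2.249×10^5 km.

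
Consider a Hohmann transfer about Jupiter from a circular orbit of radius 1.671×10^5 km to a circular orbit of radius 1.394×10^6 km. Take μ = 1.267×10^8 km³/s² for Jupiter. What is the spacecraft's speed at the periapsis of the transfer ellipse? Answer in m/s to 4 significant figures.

Transfer-ellipse semi-major axis a_t = (r₁ + r₂)/2 = (1.671×10^5 + 1.394×10^6)/2 = 7.8055×10^5 km.
The periapsis of the transfer ellipse is at r = 1.671×10^5 km.
Applying v² = μ(2/r − 1/a_t): v = 36.80 km/s.

v = 36800 m/s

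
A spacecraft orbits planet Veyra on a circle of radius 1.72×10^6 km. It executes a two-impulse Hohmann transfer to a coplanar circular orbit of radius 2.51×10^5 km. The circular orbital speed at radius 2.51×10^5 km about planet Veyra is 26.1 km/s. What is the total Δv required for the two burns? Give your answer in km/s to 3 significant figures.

Δv = 13.3 km/s

From the circular-orbit relation v² = μ/r at r = 2.51×10^5 km: μ = v²r = (26.1)² × 2.51×10^5 = 1.70984×10^8 km³/s².
Transfer-ellipse semi-major axis a_t = (r₁ + r₂)/2 = (1.720×10^6 + 2.510×10^5)/2 = 9.855×10^5 km.
At r₁ the circular-orbit speed is v₁ = √(μ/r₁) = 9.9704 km/s.
Transfer-orbit speed at r₁ (vis-viva): v_a = √[μ(2/r₁ − 1/a_t)] = 5.0318 km/s.
First burn Δv₁ = |v_a − v₁| = 4.939 km/s.
Circular speed at r₂: v₂ = √(μ/r₂) = 26.100 km/s.
Transfer-orbit speed at r₂: v_p = √[μ(2/r₂ − 1/a_t)] = 34.481 km/s.
Second burn Δv₂ = |v₂ − v_p| = 8.381 km/s.
Δv = Δv₁ + Δv₂ = 4.939 + 8.381 = 13.32 km/s.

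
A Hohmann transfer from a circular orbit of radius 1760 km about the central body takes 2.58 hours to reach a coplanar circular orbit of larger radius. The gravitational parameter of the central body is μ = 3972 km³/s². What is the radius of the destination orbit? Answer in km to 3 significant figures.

r₂ = 4760 km

Transfer time t = 2.58 hours = 9288 s, and t = π√(a_t³/μ).
So a_t = (μ t²/π²)^(1/3) = (3972 × (9288)² / π²)^(1/3) = 3262.3 km.
Since a_t = (r₁ + r₂)/2, r₂ = 2a_t − r₁ = 2×3262.3 − 1760 = 4764.6 km.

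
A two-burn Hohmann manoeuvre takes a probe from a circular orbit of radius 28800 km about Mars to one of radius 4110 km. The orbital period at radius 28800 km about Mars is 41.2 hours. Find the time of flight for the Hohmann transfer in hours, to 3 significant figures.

From Kepler's third law T² = 4π²r³/μ at r = 28800 km, T = 41.2 hours = 41.2 × 3600 s = 1.4832×10^5 s: μ = 4π²r³/T² = 42868.4 km³/s².
The Hohmann ellipse has a_t = (r₁ + r₂)/2 = 16455 km.
Half the transfer-orbit period gives t = π√(a_t³/μ) = 32030 s.
Converting: 32030 s ÷ 3600 s/hour = 8.90 hours.

t = 8.90 hours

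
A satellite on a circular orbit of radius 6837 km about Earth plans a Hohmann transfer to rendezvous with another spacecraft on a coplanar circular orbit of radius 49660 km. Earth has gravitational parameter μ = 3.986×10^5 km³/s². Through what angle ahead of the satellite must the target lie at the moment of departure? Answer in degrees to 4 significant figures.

φ = 102.8°

The Hohmann ellipse has a_t = (r₁ + r₂)/2 = 28248.5 km.
Transfer time t = π√(a_t³/μ) = 23625 s.
The target's mean motion on its circular orbit is ω₂ = √(μ/r₂³) = 5.7050×10^-5 rad/s.
Angle swept by the target during transfer: ω₂·t = 1.3478 rad = 77.22°.
Arrival is 180° from departure on the ellipse, so φ = 180° − 77.22° = 102.8°.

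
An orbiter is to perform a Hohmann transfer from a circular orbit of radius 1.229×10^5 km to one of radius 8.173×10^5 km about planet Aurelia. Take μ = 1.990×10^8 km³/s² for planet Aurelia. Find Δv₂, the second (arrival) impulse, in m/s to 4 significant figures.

Transfer-ellipse semi-major axis a_t = (r₁ + r₂)/2 = (1.229×10^5 + 8.173×10^5)/2 = 4.701×10^5 km.
Circular speed at r = 8.173×10^5 km: v_c = √(μ/r) = 15.604 km/s.
Transfer-orbit speed at the same r (vis-viva, a = a_t): v_t = √[μ(2/r − 1/a_t)] = 7.9784 km/s.
Δv₂ = |v_t − v_c| = |7.9784 − 15.604| = 7.626 km/s.

Δv₂ = 7626 m/s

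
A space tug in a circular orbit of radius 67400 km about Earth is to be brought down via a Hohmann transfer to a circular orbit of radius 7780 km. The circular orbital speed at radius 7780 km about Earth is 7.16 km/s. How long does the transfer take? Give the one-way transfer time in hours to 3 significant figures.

From the circular-orbit relation v² = μ/r at r = 7780 km: μ = v²r = (7.16)² × 7780 = 3.98846×10^5 km³/s².
Semi-major axis of the transfer orbit: a_t = (67400 + 7780)/2 = 37590 km.
By Kepler's third law the transfer-orbit period is T = 2π√(a_t³/μ), so t = T/2 = 36250 s.
Converting: 36250 s ÷ 3600 s/hour = 10.1 hours.

t = 10.1 hours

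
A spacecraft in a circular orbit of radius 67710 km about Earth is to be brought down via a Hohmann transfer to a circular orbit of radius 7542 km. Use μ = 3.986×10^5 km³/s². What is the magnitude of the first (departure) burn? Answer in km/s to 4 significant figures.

Semi-major axis of the transfer orbit: a_t = (67710 + 7542)/2 = 37626 km.
Circular speed at r = 67710 km: v_c = √(μ/r) = 2.426 km/s.
Vis-viva on the transfer ellipse at r = 67710 km gives v_t = √[μ(2/r − 1/a_t)] = 1.086 km/s.
Δv₁ = |v_t − v_c| = |1.086 − 2.426| = 1.340 km/s.

Δv₁ = 1.340 km/s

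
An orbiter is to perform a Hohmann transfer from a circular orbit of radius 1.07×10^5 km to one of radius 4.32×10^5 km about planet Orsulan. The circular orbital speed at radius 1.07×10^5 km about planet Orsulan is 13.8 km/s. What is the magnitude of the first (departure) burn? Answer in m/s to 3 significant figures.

From the circular-orbit relation v² = μ/r at r = 1.07×10^5 km: μ = v²r = (13.8)² × 1.07×10^5 = 2.03771×10^7 km³/s².
Semi-major axis of the transfer orbit: a_t = (1.070×10^5 + 4.320×10^5)/2 = 2.695×10^5 km.
On the circular orbit at r = 1.070×10^5 km, v_c = √(μ/r) = 13.800 km/s.
Vis-viva on the transfer ellipse at r = 1.070×10^5 km gives v_t = √[μ(2/r − 1/a_t)] = 17.472 km/s.
Δv₁ = |v_t − v_c| = |17.472 − 13.800| = 3.672 km/s.

Δv₁ = 3670 m/s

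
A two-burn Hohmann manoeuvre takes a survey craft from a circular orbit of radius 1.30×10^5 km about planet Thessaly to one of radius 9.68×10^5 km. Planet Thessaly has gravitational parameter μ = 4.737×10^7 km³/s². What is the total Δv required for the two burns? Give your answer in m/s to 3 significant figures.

Transfer-ellipse semi-major axis a_t = (r₁ + r₂)/2 = (1.300×10^5 + 9.680×10^5)/2 = 5.490×10^5 km.
Circular speed at r₁: v₁ = √(μ/r₁) = √(4.737×10^7/1.300×10^5) = 19.0889 km/s.
Transfer-orbit speed at r₁ (vis-viva equation): v_p = √[μ(2/r₁ − 1/a_t)] = 25.3473 km/s.
First burn Δv₁ = |v_p − v₁| = 6.2584 km/s.
At r₂, v₂ = √(μ/r₂) = 6.9954 km/s.
Transfer-orbit speed at r₂: v_a = √[μ(2/r₂ − 1/a_t)] = 3.4041 km/s.
Second burn Δv₂ = |v₂ − v_a| = 3.5913 km/s.
Total Δv = Δv₁ + Δv₂ = 9.850 km/s.

Δv = 9850 m/s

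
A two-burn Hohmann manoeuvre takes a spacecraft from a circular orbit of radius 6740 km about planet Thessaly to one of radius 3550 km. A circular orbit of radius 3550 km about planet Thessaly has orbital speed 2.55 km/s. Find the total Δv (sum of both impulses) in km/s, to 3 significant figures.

From the circular-orbit relation v² = μ/r at r = 3550 km: μ = v²r = (2.55)² × 3550 = 23083.9 km³/s².
The Hohmann ellipse has a_t = (r₁ + r₂)/2 = 5145 km.
Circular speed at r₁: v₁ = √(μ/r₁) = √(23083.9/6740) = 1.8507 km/s.
Transfer-orbit speed at r₁ (vis-viva equation): v_a = √[μ(2/r₁ − 1/a_t)] = 1.5373 km/s.
First burn Δv₁ = |v_a − v₁| = 0.3134 km/s.
At r₂, v₂ = √(μ/r₂) = 2.5500 km/s.
Transfer-orbit speed at r₂: v_p = √[μ(2/r₂ − 1/a_t)] = 2.9186 km/s.
Second burn Δv₂ = |v₂ − v_p| = 0.3686 km/s.
Δv = Δv₁ + Δv₂ = 0.3134 + 0.3686 = 0.6820 km/s.

Δv = 0.682 km/s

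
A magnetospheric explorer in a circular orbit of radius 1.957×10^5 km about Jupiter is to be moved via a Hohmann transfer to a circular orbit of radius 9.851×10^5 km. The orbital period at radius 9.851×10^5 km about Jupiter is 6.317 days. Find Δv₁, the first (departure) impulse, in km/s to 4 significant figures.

Δv₁ = 7.422 km/s

From Kepler's third law T² = 4π²r³/μ at r = 9.851×10^5 km, T = 6.317 days = 6.317 × 86400 s = 5.457888×10^5 s: μ = 4π²r³/T² = 1.26693×10^8 km³/s².
Transfer-ellipse semi-major axis a_t = (r₁ + r₂)/2 = (1.957×10^5 + 9.851×10^5)/2 = 5.904×10^5 km.
Circular speed at r = 1.957×10^5 km: v_c = √(μ/r) = 25.444 km/s.
Vis-viva on the transfer ellipse at r = 1.957×10^5 km gives v_t = √[μ(2/r − 1/a_t)] = 32.866 km/s.
Δv₁ = |v_t − v_c| = |32.866 − 25.444| = 7.422 km/s.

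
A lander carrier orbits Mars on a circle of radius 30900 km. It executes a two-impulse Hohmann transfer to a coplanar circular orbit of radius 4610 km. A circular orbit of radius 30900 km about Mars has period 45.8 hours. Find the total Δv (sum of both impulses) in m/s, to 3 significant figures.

Δv = 1550 m/s

From Kepler's third law T² = 4π²r³/μ at r = 30900 km, T = 45.8 hours = 45.8 × 3600 s = 1.6488×10^5 s: μ = 4π²r³/T² = 42844.9 km³/s².
Transfer-ellipse semi-major axis a_t = (r₁ + r₂)/2 = (30900 + 4610)/2 = 17755 km.
At r₁ the circular-orbit speed is v₁ = √(μ/r₁) = 1.1775 km/s.
On the transfer ellipse at r₁, vis-viva gives v_a = √[μ(2/r₁ − 1/a_t)] = 0.60001 km/s.
First burn Δv₁ = |v_a − v₁| = 0.5775 km/s.
At r₂, v₂ = √(μ/r₂) = 3.0486 km/s.
Transfer-orbit speed at r₂: v_p = √[μ(2/r₂ − 1/a_t)] = 4.0218 km/s.
Second burn Δv₂ = |v₂ − v_p| = 0.9732 km/s.
Δv = Δv₁ + Δv₂ = 0.5775 + 0.9732 = 1.551 km/s.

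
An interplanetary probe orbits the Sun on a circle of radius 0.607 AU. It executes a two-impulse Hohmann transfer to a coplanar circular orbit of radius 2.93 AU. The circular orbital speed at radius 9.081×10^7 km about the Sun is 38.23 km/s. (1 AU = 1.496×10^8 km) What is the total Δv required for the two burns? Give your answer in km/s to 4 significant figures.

From the circular-orbit relation v² = μ/r at r = 9.081×10^7 km: μ = v²r = (38.23)² × 9.081×10^7 = 1.32722×10^11 km³/s².
In km: r₁ = 0.607 × 1.496×10^8 = 9.08072×10^7 km; r₂ = 2.93 × 1.496×10^8 = 4.38328×10^8 km.
Semi-major axis of the transfer orbit: a_t = (9.08072×10^7 + 4.38328×10^8)/2 = 2.645676×10^8 km.
At r₁ the circular-orbit speed is v₁ = √(μ/r₁) = 38.231 km/s.
On the transfer ellipse at r₁, vis-viva gives v_p = √[μ(2/r₁ − 1/a_t)] = 49.209 km/s.
First burn Δv₁ = |v_p − v₁| = 10.978 km/s.
At r₂, v₂ = √(μ/r₂) = 17.4009 km/s.
Transfer-orbit speed at r₂: v_a = √[μ(2/r₂ − 1/a_t)] = 10.1944 km/s.
Second burn Δv₂ = |v₂ − v_a| = 7.2065 km/s.
Total Δv = Δv₁ + Δv₂ = 18.18 km/s.

Δv = 18.18 km/s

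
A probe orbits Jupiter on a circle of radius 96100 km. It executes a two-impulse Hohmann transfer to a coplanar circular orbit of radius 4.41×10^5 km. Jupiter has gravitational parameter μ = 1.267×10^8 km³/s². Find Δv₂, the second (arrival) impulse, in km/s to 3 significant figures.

Transfer-ellipse semi-major axis a_t = (r₁ + r₂)/2 = (96100 + 4.410×10^5)/2 = 2.6855×10^5 km.
Circular speed at r = 4.410×10^5 km: v_c = √(μ/r) = 16.95 km/s.
Vis-viva on the transfer ellipse at r = 4.410×10^5 km gives v_t = √[μ(2/r − 1/a_t)] = 10.14 km/s.
Δv₂ = |v_t − v_c| = |10.14 − 16.95| = 6.810 km/s.

Δv₂ = 6.81 km/s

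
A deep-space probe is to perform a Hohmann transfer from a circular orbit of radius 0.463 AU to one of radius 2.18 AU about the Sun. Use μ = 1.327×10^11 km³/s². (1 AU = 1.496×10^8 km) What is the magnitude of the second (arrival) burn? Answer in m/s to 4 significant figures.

In km: r₁ = 0.463 × 1.496×10^8 = 6.92648×10^7 km; r₂ = 2.18 × 1.496×10^8 = 3.26128×10^8 km.
The Hohmann ellipse has a_t = (r₁ + r₂)/2 = 1.976964×10^8 km.
On the circular orbit at r = 3.26128×10^8 km, v_c = √(μ/r) = 20.172 km/s.
Transfer-orbit speed at the same r (vis-viva, a = a_t): v_t = √[μ(2/r − 1/a_t)] = 11.940 km/s.
Δv₂ = |v_t − v_c| = |11.940 − 20.172| = 8.232 km/s.

Δv₂ = 8232 m/s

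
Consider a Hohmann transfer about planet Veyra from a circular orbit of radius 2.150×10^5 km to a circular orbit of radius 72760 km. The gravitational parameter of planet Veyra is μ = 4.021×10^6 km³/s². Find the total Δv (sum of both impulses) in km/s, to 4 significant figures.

Δv = 2.903 km/s

The Hohmann ellipse has a_t = (r₁ + r₂)/2 = 1.4388×10^5 km.
At r₁ the circular-orbit speed is v₁ = √(μ/r₁) = 4.3246 km/s.
Transfer-orbit speed at r₁ (vis-viva equation): v_a = √[μ(2/r₁ − 1/a_t)] = 3.0753 km/s.
First burn Δv₁ = |v_a − v₁| = 1.2493 km/s.
Circular speed at r₂: v₂ = √(μ/r₂) = 7.4340 km/s.
Transfer-orbit speed at r₂: v_p = √[μ(2/r₂ − 1/a_t)] = 9.0874 km/s.
Second burn Δv₂ = |v₂ − v_p| = 1.6534 km/s.
Total Δv = Δv₁ + Δv₂ = 2.903 km/s.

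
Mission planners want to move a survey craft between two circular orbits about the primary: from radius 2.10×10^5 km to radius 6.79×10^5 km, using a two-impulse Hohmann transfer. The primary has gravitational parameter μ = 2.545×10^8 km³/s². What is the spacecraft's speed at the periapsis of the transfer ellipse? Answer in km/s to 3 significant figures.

v = 43.0 km/s

Semi-major axis of the transfer orbit: a_t = (2.100×10^5 + 6.790×10^5)/2 = 4.445×10^5 km.
The periapsis of the transfer ellipse is at r = 2.100×10^5 km.
Applying v² = μ(2/r − 1/a_t): v = 43.03 km/s.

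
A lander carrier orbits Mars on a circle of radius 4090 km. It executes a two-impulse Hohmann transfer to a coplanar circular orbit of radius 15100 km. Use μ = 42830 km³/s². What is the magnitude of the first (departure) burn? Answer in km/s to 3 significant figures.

Δv₁ = 0.824 km/s

Semi-major axis of the transfer orbit: a_t = (4090 + 15100)/2 = 9595 km.
Circular speed at r = 4090 km: v_c = √(μ/r) = 3.23603 km/s.
Vis-viva on the transfer ellipse at r = 4090 km gives v_t = √[μ(2/r − 1/a_t)] = 4.05955 km/s.
Δv₁ = |v_t − v_c| = |4.05955 − 3.23603| = 0.8235 km/s.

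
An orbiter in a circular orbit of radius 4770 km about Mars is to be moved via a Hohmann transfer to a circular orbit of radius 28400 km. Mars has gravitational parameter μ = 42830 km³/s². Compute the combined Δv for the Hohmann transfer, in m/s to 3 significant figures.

Semi-major axis of the transfer orbit: a_t = (4770 + 28400)/2 = 16585 km.
Circular speed at r₁: v₁ = √(μ/r₁) = √(42830/4770) = 2.9965 km/s.
On the transfer ellipse at r₁, v² = μ(2/r − 1/a) gives v_p = √[μ(2/r₁ − 1/a_t)] = 3.9212 km/s.
First burn Δv₁ = |v_p − v₁| = 0.9247 km/s.
At r₂, v₂ = √(μ/r₂) = 1.22805 km/s.
Transfer-orbit speed at r₂: v_a = √[μ(2/r₂ − 1/a_t)] = 0.658592 km/s.
Second burn Δv₂ = |v₂ − v_a| = 0.5695 km/s.
Total Δv = Δv₁ + Δv₂ = 1.494 km/s.

Δv = 1490 m/s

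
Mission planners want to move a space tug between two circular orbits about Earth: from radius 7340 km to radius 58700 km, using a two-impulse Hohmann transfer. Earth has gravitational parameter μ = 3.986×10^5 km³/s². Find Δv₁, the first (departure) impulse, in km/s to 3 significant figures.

Transfer-ellipse semi-major axis a_t = (r₁ + r₂)/2 = (7340 + 58700)/2 = 33020 km.
On the circular orbit at r = 7340 km, v_c = √(μ/r) = 7.369 km/s.
Vis-viva on the transfer ellipse at r = 7340 km gives v_t = √[μ(2/r − 1/a_t)] = 9.825 km/s.
Δv₁ = |v_t − v_c| = |9.825 − 7.369| = 2.456 km/s.

Δv₁ = 2.46 km/s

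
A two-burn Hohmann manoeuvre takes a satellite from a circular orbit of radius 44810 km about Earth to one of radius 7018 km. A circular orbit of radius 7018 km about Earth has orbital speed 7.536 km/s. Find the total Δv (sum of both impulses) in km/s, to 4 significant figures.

From the circular-orbit relation v² = μ/r at r = 7018 km: μ = v²r = (7.536)² × 7018 = 3.98561×10^5 km³/s².
Transfer-ellipse semi-major axis a_t = (r₁ + r₂)/2 = (44810 + 7018)/2 = 25914 km.
At r₁ the circular-orbit speed is v₁ = √(μ/r₁) = 2.982 km/s.
On the transfer ellipse at r₁, v² = μ(2/r − 1/a) gives v_a = √[μ(2/r₁ − 1/a_t)] = 1.552 km/s.
First burn Δv₁ = |v_a − v₁| = 1.430 km/s.
At r₂, v₂ = √(μ/r₂) = 7.536 km/s.
Transfer-orbit speed at r₂: v_p = √[μ(2/r₂ − 1/a_t)] = 9.910 km/s.
Second burn Δv₂ = |v₂ − v_p| = 2.374 km/s.
Total Δv = Δv₁ + Δv₂ = 3.804 km/s.

Δv = 3.804 km/s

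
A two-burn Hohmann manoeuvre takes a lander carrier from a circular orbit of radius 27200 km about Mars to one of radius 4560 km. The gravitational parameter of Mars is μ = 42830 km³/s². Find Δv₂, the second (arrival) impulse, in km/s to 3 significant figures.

Δv₂ = 0.946 km/s

The Hohmann ellipse has a_t = (r₁ + r₂)/2 = 15880 km.
On the circular orbit at r = 4560 km, v_c = √(μ/r) = 3.0647 km/s.
Transfer-orbit speed at the same r (vis-viva, a = a_t): v_t = √[μ(2/r − 1/a_t)] = 4.0110 km/s.
Δv₂ = |v_t − v_c| = |4.0110 − 3.0647| = 0.9463 km/s.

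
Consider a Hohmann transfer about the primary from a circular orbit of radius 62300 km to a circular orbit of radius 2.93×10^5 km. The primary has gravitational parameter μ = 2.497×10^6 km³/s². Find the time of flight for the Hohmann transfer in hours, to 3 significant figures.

Transfer-ellipse semi-major axis a_t = (r₁ + r₂)/2 = (62300 + 2.930×10^5)/2 = 1.7765×10^5 km.
By Kepler's third law the transfer-orbit period is T = 2π√(a_t³/μ), so t = T/2 = 1.489×10^5 s.
Converting: 1.489×10^5 s ÷ 3600 s/hour = 41.4 hours.

t = 41.4 hours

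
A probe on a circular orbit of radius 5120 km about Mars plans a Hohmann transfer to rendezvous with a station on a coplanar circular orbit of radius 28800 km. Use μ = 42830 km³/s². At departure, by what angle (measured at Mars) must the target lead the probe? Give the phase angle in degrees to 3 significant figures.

φ = 98.7°

Semi-major axis of the transfer orbit: a_t = (5120 + 28800)/2 = 16960 km.
The half-period of the transfer ellipse is t = π√(a_t³/μ) = 33530 s.
The target's mean motion on its circular orbit is ω₂ = √(μ/r₂³) = 4.234×10^-5 rad/s.
Angle swept by the target during transfer: ω₂·t = 1.4197 rad = 81.34°.
The probe traverses 180° on the transfer ellipse, so the target must lead by 180° − 81.34° = 98.7°.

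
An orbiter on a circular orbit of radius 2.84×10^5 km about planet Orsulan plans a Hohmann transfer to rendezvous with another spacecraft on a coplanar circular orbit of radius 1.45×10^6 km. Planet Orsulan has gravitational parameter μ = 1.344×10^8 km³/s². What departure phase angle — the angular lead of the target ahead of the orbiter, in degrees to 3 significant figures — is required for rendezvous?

φ = 96.8°

Semi-major axis of the transfer orbit: a_t = (2.840×10^5 + 1.450×10^6)/2 = 8.670×10^5 km.
The half-period of the transfer ellipse is t = π√(a_t³/μ) = 2.18766×10^5 s.
The target's mean motion on its circular orbit is ω₂ = √(μ/r₂³) = 6.63969×10^-6 rad/s.
Angle swept by the target during transfer: ω₂·t = 1.4525 rad = 83.22°.
Arrival is 180° from departure on the ellipse, so φ = 180° − 83.22° = 96.8°.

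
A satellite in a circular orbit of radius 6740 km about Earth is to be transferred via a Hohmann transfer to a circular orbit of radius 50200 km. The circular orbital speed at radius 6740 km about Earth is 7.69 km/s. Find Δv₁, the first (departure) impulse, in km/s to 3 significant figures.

From the circular-orbit relation v² = μ/r at r = 6740 km: μ = v²r = (7.69)² × 6740 = 3.98577×10^5 km³/s².
Transfer-ellipse semi-major axis a_t = (r₁ + r₂)/2 = (6740 + 50200)/2 = 28470 km.
On the circular orbit at r = 6740 km, v_c = √(μ/r) = 7.6900 km/s.
Vis-viva on the transfer ellipse at r = 6740 km gives v_t = √[μ(2/r − 1/a_t)] = 10.211 km/s.
Δv₁ = |v_t − v_c| = |10.211 − 7.6900| = 2.521 km/s.

Δv₁ = 2.52 km/s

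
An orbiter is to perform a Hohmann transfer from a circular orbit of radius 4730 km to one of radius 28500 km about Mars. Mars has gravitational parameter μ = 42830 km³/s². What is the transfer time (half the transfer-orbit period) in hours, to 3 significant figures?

t = 9.03 hours

The Hohmann ellipse has a_t = (r₁ + r₂)/2 = 16615 km.
By Kepler's third law the transfer-orbit period is T = 2π√(a_t³/μ), so t = T/2 = 32510 s.
Converting: 32510 s ÷ 3600 s/hour = 9.03 hours.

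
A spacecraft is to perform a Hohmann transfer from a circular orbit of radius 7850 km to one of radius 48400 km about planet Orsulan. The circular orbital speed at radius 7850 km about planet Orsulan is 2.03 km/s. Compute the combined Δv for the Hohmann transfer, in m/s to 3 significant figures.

From the circular-orbit relation v² = μ/r at r = 7850 km: μ = v²r = (2.03)² × 7850 = 32349.1 km³/s².
Transfer-ellipse semi-major axis a_t = (r₁ + r₂)/2 = (7850 + 48400)/2 = 28125 km.
Circular speed at r₁: v₁ = √(μ/r₁) = √(32349.1/7850) = 2.030 km/s.
Transfer-orbit speed at r₁ (v² = μ(2/r − 1/a)): v_p = √[μ(2/r₁ − 1/a_t)] = 2.663 km/s.
First burn Δv₁ = |v_p − v₁| = 0.6330 km/s.
At r₂, v₂ = √(μ/r₂) = 0.8175 km/s.
Transfer-orbit speed at r₂: v_a = √[μ(2/r₂ − 1/a_t)] = 0.4319 km/s.
Second burn Δv₂ = |v₂ − v_a| = 0.3856 km/s.
Δv = Δv₁ + Δv₂ = 0.6330 + 0.3856 = 1.019 km/s.

Δv = 1020 m/s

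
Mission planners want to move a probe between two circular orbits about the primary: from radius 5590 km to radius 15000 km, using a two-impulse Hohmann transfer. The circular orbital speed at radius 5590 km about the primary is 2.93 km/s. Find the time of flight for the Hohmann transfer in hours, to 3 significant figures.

t = 4.16 hours

From the circular-orbit relation v² = μ/r at r = 5590 km: μ = v²r = (2.93)² × 5590 = 47989.6 km³/s².
Semi-major axis of the transfer orbit: a_t = (5590 + 15000)/2 = 10295 km.
Half the transfer-orbit period gives t = π√(a_t³/μ) = 14980 s.
Converting: 14980 s ÷ 3600 s/hour = 4.16 hours.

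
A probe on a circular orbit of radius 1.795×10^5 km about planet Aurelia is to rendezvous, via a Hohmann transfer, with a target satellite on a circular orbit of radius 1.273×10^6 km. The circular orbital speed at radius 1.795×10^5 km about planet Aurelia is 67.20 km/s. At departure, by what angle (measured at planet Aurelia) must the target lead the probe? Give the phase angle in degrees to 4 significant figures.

From the circular-orbit relation v² = μ/r at r = 1.795×10^5 km: μ = v²r = (67.20)² × 1.795×10^5 = 8.10593×10^8 km³/s².
The Hohmann ellipse has a_t = (r₁ + r₂)/2 = 7.2625×10^5 km.
The half-period of the transfer ellipse is t = π√(a_t³/μ) = 68293.2 s.
The target's mean motion on its circular orbit is ω₂ = √(μ/r₂³) = 1.98225×10^-5 rad/s.
Angle swept by the target during transfer: ω₂·t = 1.3537 rad = 77.56°.
The probe traverses 180° on the transfer ellipse, so the target must lead by 180° − 77.56° = 102.4°.

φ = 102.4°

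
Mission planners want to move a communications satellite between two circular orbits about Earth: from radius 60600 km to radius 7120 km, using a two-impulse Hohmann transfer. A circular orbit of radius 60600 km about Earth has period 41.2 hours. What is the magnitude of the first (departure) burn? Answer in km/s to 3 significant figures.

From Kepler's third law T² = 4π²r³/μ at r = 60600 km, T = 41.2 hours = 41.2 × 3600 s = 1.4832×10^5 s: μ = 4π²r³/T² = 3.99373×10^5 km³/s².
The Hohmann ellipse has a_t = (r₁ + r₂)/2 = 33860 km.
Circular speed at r = 60600 km: v_c = √(μ/r) = 2.567 km/s.
Vis-viva on the transfer ellipse at r = 60600 km gives v_t = √[μ(2/r − 1/a_t)] = 1.177 km/s.
Δv₁ = |v_t − v_c| = |1.177 − 2.567| = 1.390 km/s.

Δv₁ = 1.39 km/s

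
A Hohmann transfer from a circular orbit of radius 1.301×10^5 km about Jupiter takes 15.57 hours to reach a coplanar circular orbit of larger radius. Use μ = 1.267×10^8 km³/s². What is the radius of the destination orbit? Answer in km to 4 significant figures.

Transfer time t = 15.57 hours = 56052 s, and t = π√(a_t³/μ).
So a_t = (μ t²/π²)^(1/3) = (1.267×10^8 × (56052)² / π²)^(1/3) = 3.4294×10^5 km.
Since a_t = (r₁ + r₂)/2, r₂ = 2a_t − r₁ = 2×3.4294×10^5 − 1.301×10^5 = 5.5578×10^5 km.

r₂ = 5.558×10^5 km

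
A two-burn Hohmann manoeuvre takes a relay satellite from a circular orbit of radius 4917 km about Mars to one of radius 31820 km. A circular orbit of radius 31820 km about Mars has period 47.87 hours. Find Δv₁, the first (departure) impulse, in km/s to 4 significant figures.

From Kepler's third law T² = 4π²r³/μ at r = 31820 km, T = 47.87 hours = 47.87 × 3600 s = 1.72332×10^5 s: μ = 4π²r³/T² = 42828.1 km³/s².
The Hohmann ellipse has a_t = (r₁ + r₂)/2 = 18368.5 km.
Circular speed at r = 4917 km: v_c = √(μ/r) = 2.9513 km/s.
Transfer-orbit speed at the same r (vis-viva, a = a_t): v_t = √[μ(2/r − 1/a_t)] = 3.8844 km/s.
Δv₁ = |v_t − v_c| = |3.8844 − 2.9513| = 0.9331 km/s.

Δv₁ = 0.9331 km/s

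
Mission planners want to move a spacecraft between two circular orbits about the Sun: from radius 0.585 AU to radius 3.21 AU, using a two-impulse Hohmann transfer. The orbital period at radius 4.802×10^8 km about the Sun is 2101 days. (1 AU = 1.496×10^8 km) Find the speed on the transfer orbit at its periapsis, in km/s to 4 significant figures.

From Kepler's third law T² = 4π²r³/μ at r = 4.802×10^8 km, T = 2101 days = 2101 × 86400 s = 1.815264×10^8 s: μ = 4π²r³/T² = 1.32662×10^11 km³/s².
In km: r₁ = 0.585 × 1.496×10^8 = 8.7516×10^7 km; r₂ = 3.21 × 1.496×10^8 = 4.80216×10^8 km.
Transfer-ellipse semi-major axis a_t = (r₁ + r₂)/2 = (8.7516×10^7 + 4.80216×10^8)/2 = 2.83866×10^8 km.
The periapsis of the transfer ellipse is at r = 8.7516×10^7 km.
From the vis-viva equation, v = √[μ(2/r − 1/a_t)] = 50.64 km/s.

v = 50.64 km/s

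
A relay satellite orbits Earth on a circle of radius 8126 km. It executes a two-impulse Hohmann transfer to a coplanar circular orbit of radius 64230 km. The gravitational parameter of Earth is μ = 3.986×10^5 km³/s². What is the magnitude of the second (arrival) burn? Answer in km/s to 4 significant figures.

Transfer-ellipse semi-major axis a_t = (r₁ + r₂)/2 = (8126 + 64230)/2 = 36178 km.
Circular speed at r = 64230 km: v_c = √(μ/r) = 2.49115 km/s.
Transfer-orbit speed at the same r (vis-viva, a = a_t): v_t = √[μ(2/r − 1/a_t)] = 1.18064 km/s.
Δv₂ = |v_t − v_c| = |1.18064 − 2.49115| = 1.311 km/s.

Δv₂ = 1.311 km/s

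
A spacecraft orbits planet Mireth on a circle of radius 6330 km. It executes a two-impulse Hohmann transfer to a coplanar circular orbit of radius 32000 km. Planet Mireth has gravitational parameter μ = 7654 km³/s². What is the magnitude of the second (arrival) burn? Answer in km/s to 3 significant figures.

Semi-major axis of the transfer orbit: a_t = (6330 + 32000)/2 = 19165 km.
On the circular orbit at r = 32000 km, v_c = √(μ/r) = 0.4891 km/s.
Transfer-orbit speed at the same r (vis-viva, a = a_t): v_t = √[μ(2/r − 1/a_t)] = 0.2811 km/s.
Δv₂ = |v_t − v_c| = |0.2811 − 0.4891| = 0.2080 km/s.

Δv₂ = 0.208 km/s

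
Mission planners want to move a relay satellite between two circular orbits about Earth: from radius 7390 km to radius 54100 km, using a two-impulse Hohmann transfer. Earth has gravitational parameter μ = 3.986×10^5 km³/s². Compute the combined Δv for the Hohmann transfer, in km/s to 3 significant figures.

Δv = 3.78 km/s

The Hohmann ellipse has a_t = (r₁ + r₂)/2 = 30745 km.
Circular speed at r₁: v₁ = √(μ/r₁) = √(3.986×10^5/7390) = 7.344 km/s.
On the transfer ellipse at r₁, vis-viva gives v_p = √[μ(2/r₁ − 1/a_t)] = 9.742 km/s.
First burn Δv₁ = |v_p − v₁| = 2.398 km/s.
Circular speed at r₂: v₂ = √(μ/r₂) = 2.7144 km/s.
Transfer-orbit speed at r₂: v_a = √[μ(2/r₂ − 1/a_t)] = 1.3308 km/s.
Second burn Δv₂ = |v₂ − v_a| = 1.384 km/s.
Total Δv = Δv₁ + Δv₂ = 3.782 km/s.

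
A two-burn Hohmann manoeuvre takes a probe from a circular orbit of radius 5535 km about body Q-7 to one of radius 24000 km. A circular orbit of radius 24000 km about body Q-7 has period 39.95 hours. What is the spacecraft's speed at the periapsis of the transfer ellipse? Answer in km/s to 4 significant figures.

From Kepler's third law T² = 4π²r³/μ at r = 24000 km, T = 39.95 hours = 39.95 × 3600 s = 1.4382×10^5 s: μ = 4π²r³/T² = 26384.9 km³/s².
Transfer-ellipse semi-major axis a_t = (r₁ + r₂)/2 = (5535 + 24000)/2 = 14767.5 km.
The periapsis of the transfer ellipse is at r = 5535 km.
Applying v² = μ(2/r − 1/a_t): v = 2.783 km/s.

v = 2.783 km/s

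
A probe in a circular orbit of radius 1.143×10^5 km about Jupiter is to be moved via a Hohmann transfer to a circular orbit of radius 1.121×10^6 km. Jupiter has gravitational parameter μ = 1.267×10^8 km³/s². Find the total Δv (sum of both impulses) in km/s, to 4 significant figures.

Transfer-ellipse semi-major axis a_t = (r₁ + r₂)/2 = (1.143×10^5 + 1.121×10^6)/2 = 6.1765×10^5 km.
Circular speed at r₁: v₁ = √(μ/r₁) = √(1.267×10^8/1.143×10^5) = 33.29 km/s.
Transfer-orbit speed at r₁ (vis-viva equation): v_p = √[μ(2/r₁ − 1/a_t)] = 44.85 km/s.
First burn Δv₁ = |v_p − v₁| = 11.56 km/s.
At r₂, v₂ = √(μ/r₂) = 10.631 km/s.
Transfer-orbit speed at r₂: v_a = √[μ(2/r₂ − 1/a_t)] = 4.5734 km/s.
Second burn Δv₂ = |v₂ − v_a| = 6.058 km/s.
Δv = Δv₁ + Δv₂ = 11.56 + 6.058 = 17.62 km/s.

Δv = 17.62 km/s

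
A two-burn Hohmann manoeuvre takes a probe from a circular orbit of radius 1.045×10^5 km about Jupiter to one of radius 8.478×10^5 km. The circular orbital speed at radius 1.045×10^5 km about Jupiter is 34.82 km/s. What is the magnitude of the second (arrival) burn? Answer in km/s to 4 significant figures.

Δv₂ = 6.498 km/s

From the circular-orbit relation v² = μ/r at r = 1.045×10^5 km: μ = v²r = (34.82)² × 1.045×10^5 = 1.26699×10^8 km³/s².
Transfer-ellipse semi-major axis a_t = (r₁ + r₂)/2 = (1.045×10^5 + 8.478×10^5)/2 = 4.7615×10^5 km.
Circular speed at r = 8.478×10^5 km: v_c = √(μ/r) = 12.225 km/s.
Vis-viva on the transfer ellipse at r = 8.478×10^5 km gives v_t = √[μ(2/r − 1/a_t)] = 5.7270 km/s.
Δv₂ = |v_t − v_c| = |5.7270 − 12.225| = 6.498 km/s.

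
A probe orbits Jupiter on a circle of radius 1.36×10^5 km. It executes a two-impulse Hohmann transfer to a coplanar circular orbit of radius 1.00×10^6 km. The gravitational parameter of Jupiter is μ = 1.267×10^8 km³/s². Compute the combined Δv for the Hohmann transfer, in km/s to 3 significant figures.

Δv = 15.7 km/s

The Hohmann ellipse has a_t = (r₁ + r₂)/2 = 5.680×10^5 km.
Circular speed at r₁: v₁ = √(μ/r₁) = √(1.267×10^8/1.360×10^5) = 30.5224 km/s.
Transfer-orbit speed at r₁ (vis-viva): v_p = √[μ(2/r₁ − 1/a_t)] = 40.4990 km/s.
First burn Δv₁ = |v_p − v₁| = 9.9766 km/s.
At r₂, v₂ = √(μ/r₂) = 11.2561 km/s.
Transfer-orbit speed at r₂: v_a = √[μ(2/r₂ − 1/a_t)] = 5.50787 km/s.
Second burn Δv₂ = |v₂ − v_a| = 5.7482 km/s.
Δv = Δv₁ + Δv₂ = 9.9766 + 5.7482 = 15.72 km/s.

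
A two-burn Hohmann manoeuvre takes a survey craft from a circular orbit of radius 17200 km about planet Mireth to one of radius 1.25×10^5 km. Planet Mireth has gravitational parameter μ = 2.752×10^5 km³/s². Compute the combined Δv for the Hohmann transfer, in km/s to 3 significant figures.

Semi-major axis of the transfer orbit: a_t = (17200 + 1.250×10^5)/2 = 71100 km.
At r₁ the circular-orbit speed is v₁ = √(μ/r₁) = 4.000 km/s.
On the transfer ellipse at r₁, v² = μ(2/r − 1/a) gives v_p = √[μ(2/r₁ − 1/a_t)] = 5.304 km/s.
First burn Δv₁ = |v_p − v₁| = 1.304 km/s.
Circular speed at r₂: v₂ = √(μ/r₂) = 1.4838 km/s.
Transfer-orbit speed at r₂: v_a = √[μ(2/r₂ − 1/a_t)] = 0.72979 km/s.
Second burn Δv₂ = |v₂ − v_a| = 0.7540 km/s.
Δv = Δv₁ + Δv₂ = 1.304 + 0.7540 = 2.058 km/s.

Δv = 2.06 km/s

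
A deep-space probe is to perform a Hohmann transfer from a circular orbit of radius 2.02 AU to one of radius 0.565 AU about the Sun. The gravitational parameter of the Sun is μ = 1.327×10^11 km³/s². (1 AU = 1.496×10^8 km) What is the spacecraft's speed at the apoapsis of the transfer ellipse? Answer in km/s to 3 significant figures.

In km: r₁ = 2.02 × 1.496×10^8 = 3.02192×10^8 km; r₂ = 0.565 × 1.496×10^8 = 8.4524×10^7 km.
The Hohmann ellipse has a_t = (r₁ + r₂)/2 = 1.93358×10^8 km.
At apoapsis, r = 3.02192×10^8 km.
Applying v² = μ(2/r − 1/a_t): v = 13.85 km/s.

v = 13.9 km/s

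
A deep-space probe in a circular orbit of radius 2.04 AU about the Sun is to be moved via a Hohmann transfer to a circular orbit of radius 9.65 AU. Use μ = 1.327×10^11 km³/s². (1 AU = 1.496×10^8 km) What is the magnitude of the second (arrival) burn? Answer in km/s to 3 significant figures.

Δv₂ = 3.92 km/s

In km: r₁ = 2.04 × 1.496×10^8 = 3.05184×10^8 km; r₂ = 9.65 × 1.496×10^8 = 1.44364×10^9 km.
Transfer-ellipse semi-major axis a_t = (r₁ + r₂)/2 = (3.05184×10^8 + 1.44364×10^9)/2 = 8.74412×10^8 km.
Circular speed at r = 1.44364×10^9 km: v_c = √(μ/r) = 9.5875 km/s.
Vis-viva on the transfer ellipse at r = 1.44364×10^9 km gives v_t = √[μ(2/r − 1/a_t)] = 5.6641 km/s.
Δv₂ = |v_t − v_c| = |5.6641 − 9.5875| = 3.923 km/s.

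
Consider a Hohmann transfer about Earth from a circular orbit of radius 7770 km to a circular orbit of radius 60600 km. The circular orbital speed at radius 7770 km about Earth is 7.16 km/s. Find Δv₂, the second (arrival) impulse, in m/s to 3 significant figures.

From the circular-orbit relation v² = μ/r at r = 7770 km: μ = v²r = (7.16)² × 7770 = 3.98334×10^5 km³/s².
Semi-major axis of the transfer orbit: a_t = (7770 + 60600)/2 = 34185 km.
Circular speed at r = 60600 km: v_c = √(μ/r) = 2.564 km/s.
Transfer-orbit speed at the same r (vis-viva, a = a_t): v_t = √[μ(2/r − 1/a_t)] = 1.222 km/s.
Δv₂ = |v_t − v_c| = |1.222 − 2.564| = 1.342 km/s.

Δv₂ = 1340 m/s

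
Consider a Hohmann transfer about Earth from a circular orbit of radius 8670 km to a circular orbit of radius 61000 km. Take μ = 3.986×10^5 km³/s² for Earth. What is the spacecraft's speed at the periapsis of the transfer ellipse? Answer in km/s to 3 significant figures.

v = 8.97 km/s

The Hohmann ellipse has a_t = (r₁ + r₂)/2 = 34835 km.
The periapsis of the transfer ellipse is at r = 8670 km.
From the vis-viva equation, v = √[μ(2/r − 1/a_t)] = 8.973 km/s.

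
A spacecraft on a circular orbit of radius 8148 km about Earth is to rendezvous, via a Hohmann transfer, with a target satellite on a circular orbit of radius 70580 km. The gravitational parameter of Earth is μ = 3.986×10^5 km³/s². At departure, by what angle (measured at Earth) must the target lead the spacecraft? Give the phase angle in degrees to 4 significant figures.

Transfer-ellipse semi-major axis a_t = (r₁ + r₂)/2 = (8148 + 70580)/2 = 39364 km.
Transfer time t = π√(a_t³/μ) = 38862 s.
The target's mean motion on its circular orbit is ω₂ = √(μ/r₂³) = 3.3670×10^-5 rad/s.
Angle swept by the target during transfer: ω₂·t = 1.3085 rad = 74.97°.
Arrival is 180° from departure on the ellipse, so φ = 180° − 74.97° = 105.0°.

φ = 105.0°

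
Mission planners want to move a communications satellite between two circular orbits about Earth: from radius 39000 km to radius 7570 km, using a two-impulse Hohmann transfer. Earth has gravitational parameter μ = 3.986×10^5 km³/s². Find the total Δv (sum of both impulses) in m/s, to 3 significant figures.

Δv = 3510 m/s

Transfer-ellipse semi-major axis a_t = (r₁ + r₂)/2 = (39000 + 7570)/2 = 23285 km.
At r₁ the circular-orbit speed is v₁ = √(μ/r₁) = 3.197 km/s.
Transfer-orbit speed at r₁ (vis-viva equation): v_a = √[μ(2/r₁ − 1/a_t)] = 1.823 km/s.
First burn Δv₁ = |v_a − v₁| = 1.374 km/s.
Circular speed at r₂: v₂ = √(μ/r₂) = 7.256 km/s.
Transfer-orbit speed at r₂: v_p = √[μ(2/r₂ − 1/a_t)] = 9.391 km/s.
Second burn Δv₂ = |v₂ − v_p| = 2.135 km/s.
Δv = Δv₁ + Δv₂ = 1.374 + 2.135 = 3.509 km/s.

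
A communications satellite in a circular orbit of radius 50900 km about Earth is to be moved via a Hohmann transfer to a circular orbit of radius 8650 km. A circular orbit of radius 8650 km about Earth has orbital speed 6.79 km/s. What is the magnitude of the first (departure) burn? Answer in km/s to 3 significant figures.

Δv₁ = 1.29 km/s

From the circular-orbit relation v² = μ/r at r = 8650 km: μ = v²r = (6.79)² × 8650 = 3.98800×10^5 km³/s².
The Hohmann ellipse has a_t = (r₁ + r₂)/2 = 29775 km.
On the circular orbit at r = 50900 km, v_c = √(μ/r) = 2.799 km/s.
Transfer-orbit speed at the same r (vis-viva, a = a_t): v_t = √[μ(2/r − 1/a_t)] = 1.509 km/s.
Δv₁ = |v_t − v_c| = |1.509 − 2.799| = 1.290 km/s.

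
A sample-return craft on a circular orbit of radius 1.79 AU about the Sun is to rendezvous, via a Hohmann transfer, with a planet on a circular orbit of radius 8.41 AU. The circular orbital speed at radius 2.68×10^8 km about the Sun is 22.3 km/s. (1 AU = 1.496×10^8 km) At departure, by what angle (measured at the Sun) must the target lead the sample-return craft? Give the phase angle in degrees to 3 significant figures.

From the circular-orbit relation v² = μ/r at r = 2.68×10^8 km: μ = v²r = (22.3)² × 2.68×10^8 = 1.33274×10^11 km³/s².
In km: r₁ = 1.79 × 1.496×10^8 = 2.67784×10^8 km; r₂ = 8.41 × 1.496×10^8 = 1.258136×10^9 km.
The Hohmann ellipse has a_t = (r₁ + r₂)/2 = 7.6296×10^8 km.
Transfer time t = π√(a_t³/μ) = 1.8136×10^8 s.
Target angular speed ω₂ = √(μ/r₂³) = 8.1805×10^-9 rad/s.
Angle swept by the target during transfer: ω₂·t = 1.4836 rad = 85.00°.
The sample-return craft traverses 180° on the transfer ellipse, so the target must lead by 180° − 85.00° = 95.0°.

φ = 95.0°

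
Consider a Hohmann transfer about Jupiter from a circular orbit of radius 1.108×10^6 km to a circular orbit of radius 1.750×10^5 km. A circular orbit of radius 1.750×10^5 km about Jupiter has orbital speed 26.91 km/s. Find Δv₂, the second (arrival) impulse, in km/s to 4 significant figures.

Δv₂ = 8.456 km/s

From the circular-orbit relation v² = μ/r at r = 1.750×10^5 km: μ = v²r = (26.91)² × 1.750×10^5 = 1.26726×10^8 km³/s².
Semi-major axis of the transfer orbit: a_t = (1.108×10^6 + 1.750×10^5)/2 = 6.415×10^5 km.
Circular speed at r = 1.750×10^5 km: v_c = √(μ/r) = 26.910 km/s.
Transfer-orbit speed at the same r (vis-viva, a = a_t): v_t = √[μ(2/r − 1/a_t)] = 35.366 km/s.
Δv₂ = |v_t − v_c| = |35.366 − 26.910| = 8.456 km/s.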